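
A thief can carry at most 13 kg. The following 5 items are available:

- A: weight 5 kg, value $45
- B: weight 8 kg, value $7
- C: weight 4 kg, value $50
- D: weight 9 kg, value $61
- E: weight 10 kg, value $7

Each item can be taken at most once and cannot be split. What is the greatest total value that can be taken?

This is a 0/1 knapsack; check combinations near the capacity.
- C+D: weight 4+9=13, value 50+61=111
- A+C: weight 5+4=9, value 45+50=95
- D: weight 9, value 61
- B+C: weight 8+4=12, value 7+50=57
Best: $111.

$111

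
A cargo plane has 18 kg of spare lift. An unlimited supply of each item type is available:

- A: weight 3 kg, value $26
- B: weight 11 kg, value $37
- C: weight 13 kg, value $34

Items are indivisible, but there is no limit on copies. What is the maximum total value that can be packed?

$156

Best value-per-unit is A at 26/3, and filling with it alone uses weight 6×3=18. No mix of the others beats 6×26 = 156.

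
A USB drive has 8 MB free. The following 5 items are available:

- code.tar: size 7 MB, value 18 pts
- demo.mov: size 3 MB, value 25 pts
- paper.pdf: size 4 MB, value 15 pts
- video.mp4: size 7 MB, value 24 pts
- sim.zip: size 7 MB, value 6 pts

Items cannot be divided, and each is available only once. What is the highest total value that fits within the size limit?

40 pts

Check high-value combinations within 8 MB:
- demo.mov+paper.pdf: size 3+4=7, value 25+15=40
- demo.mov: size 3, value 25
- video.mp4: size 7, value 24
- code.tar: size 7, value 18
Best: 40 pts.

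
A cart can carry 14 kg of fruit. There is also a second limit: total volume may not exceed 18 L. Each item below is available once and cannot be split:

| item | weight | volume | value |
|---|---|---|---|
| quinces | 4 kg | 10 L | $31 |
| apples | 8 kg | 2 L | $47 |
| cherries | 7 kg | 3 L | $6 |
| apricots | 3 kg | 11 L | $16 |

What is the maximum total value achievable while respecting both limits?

Feasible sets respecting both limits:
- quinces+apples: weight 12, volume 12, value 78
- apples+apricots: weight 11, volume 13, value 63
- apples: weight 8, volume 2, value 47
- quinces+cherries: weight 11, volume 13, value 37
Best: $78.

$78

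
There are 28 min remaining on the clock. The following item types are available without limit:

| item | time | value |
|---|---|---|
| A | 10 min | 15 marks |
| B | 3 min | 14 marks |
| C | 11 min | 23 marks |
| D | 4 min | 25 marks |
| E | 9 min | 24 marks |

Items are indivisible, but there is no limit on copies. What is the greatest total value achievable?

175 marks

Best value-per-unit is D at 25/4, and filling with it alone uses time 7×4=28. No mix of the others beats 7×25 = 175.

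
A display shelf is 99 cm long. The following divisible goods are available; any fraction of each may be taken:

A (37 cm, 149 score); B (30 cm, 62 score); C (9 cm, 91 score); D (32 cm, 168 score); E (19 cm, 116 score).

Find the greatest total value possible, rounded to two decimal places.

528.13

Take in order of value per unit:
- C (91/9 per unit): all 9 → value 91, running total 91.00
- E (116/19 per unit): all 19 → value 116, running total 207.00
- D (168/32 per unit): all 32 → value 168, running total 375.00
- A (149/37 per unit): all 37 → value 149, running total 524.00
- B (62/30 per unit): 2 of 30 → value 2×62/30 = 4.1333, running total 528.13
Total 528.13.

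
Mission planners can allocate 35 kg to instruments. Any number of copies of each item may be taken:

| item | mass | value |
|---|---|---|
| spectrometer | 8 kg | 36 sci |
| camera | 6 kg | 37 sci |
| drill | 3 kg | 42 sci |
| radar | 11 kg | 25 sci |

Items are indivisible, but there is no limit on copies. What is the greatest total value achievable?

462 sci

Best value-per-unit is drill at 42/3, and filling with it alone uses mass 11×3=33. No mix of the others beats 11×42 = 462.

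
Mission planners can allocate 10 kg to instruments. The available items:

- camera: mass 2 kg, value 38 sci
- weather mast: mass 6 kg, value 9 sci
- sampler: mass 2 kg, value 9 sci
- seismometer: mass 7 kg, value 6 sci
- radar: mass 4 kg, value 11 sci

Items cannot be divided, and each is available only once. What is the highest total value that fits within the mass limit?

58 sci

This is a 0/1 knapsack; check combinations near the capacity.
- camera+sampler+radar: mass 2+2+4=8, value 38+9+11=58
- camera+weather mast+sampler: mass 2+6+2=10, value 38+9+9=56
- camera+radar: mass 2+4=6, value 38+11=49
- camera+sampler: mass 2+2=4, value 38+9=47
Best: 58 sci.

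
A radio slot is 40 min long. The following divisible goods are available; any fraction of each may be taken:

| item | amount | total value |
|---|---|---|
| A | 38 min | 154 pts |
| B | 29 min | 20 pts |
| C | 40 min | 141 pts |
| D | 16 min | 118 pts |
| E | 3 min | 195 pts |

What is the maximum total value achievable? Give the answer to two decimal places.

Take in order of value per unit:
- E (195/3 per unit): all 3 → value 195, running total 195.00
- D (118/16 per unit): all 16 → value 118, running total 313.00
- A (154/38 per unit): 21 of 38 → value 21×154/38 = 85.1053, running total 398.11
Total 398.11.

398.11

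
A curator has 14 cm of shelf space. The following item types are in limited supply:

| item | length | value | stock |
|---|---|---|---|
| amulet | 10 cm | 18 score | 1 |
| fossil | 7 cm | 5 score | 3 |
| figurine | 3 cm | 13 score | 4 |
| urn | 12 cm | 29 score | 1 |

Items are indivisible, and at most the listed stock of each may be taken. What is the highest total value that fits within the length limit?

Top feasible selections:
- 4×figurine: length 12, value 52
- 3×figurine: length 9, value 39
Best: 52 score.

52 score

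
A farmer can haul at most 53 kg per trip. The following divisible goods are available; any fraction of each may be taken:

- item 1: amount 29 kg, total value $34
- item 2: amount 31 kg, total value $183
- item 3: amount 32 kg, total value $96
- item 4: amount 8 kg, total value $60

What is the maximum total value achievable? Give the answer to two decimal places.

285.00

Take in order of value per unit:
- item 4 (60/8 per unit): all 8 → value 60, running total 60.00
- item 2 (183/31 per unit): all 31 → value 183, running total 243.00
- item 3 (96/32 per unit): 14 of 32 → value 14×96/32 = 42.0000, running total 285.00
Total 285.00.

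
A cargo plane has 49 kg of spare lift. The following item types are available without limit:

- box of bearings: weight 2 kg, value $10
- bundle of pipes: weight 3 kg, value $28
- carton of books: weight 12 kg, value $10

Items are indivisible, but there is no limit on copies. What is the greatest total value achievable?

Best value-per-unit is bundle of pipes at 28/3, and filling with it alone uses weight 16×3=48. No mix of the others beats 16×28 = 448.

$448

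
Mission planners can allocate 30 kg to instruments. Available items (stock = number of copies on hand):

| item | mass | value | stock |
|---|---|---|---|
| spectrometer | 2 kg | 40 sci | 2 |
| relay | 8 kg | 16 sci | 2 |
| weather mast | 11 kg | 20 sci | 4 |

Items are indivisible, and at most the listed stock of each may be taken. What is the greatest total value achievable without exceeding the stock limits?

120 sci

Best selections within mass 30 and stock limits:
- 2×spectrometer + 2×weather mast: mass 26, value 120
- 2×spectrometer + 1×relay + 1×weather mast: mass 23, value 116
Best: 120 sci.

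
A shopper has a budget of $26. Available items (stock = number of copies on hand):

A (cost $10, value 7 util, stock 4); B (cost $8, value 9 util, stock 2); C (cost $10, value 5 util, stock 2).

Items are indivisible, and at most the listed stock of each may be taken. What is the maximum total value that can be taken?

Top feasible selections:
- 1×A + 2×B: cost 26, value 25
- 2×B + 1×C: cost 26, value 23
- 2×B: cost 16, value 18
- 1×A + 1×B: cost 18, value 16
Best: 25 util.

25 util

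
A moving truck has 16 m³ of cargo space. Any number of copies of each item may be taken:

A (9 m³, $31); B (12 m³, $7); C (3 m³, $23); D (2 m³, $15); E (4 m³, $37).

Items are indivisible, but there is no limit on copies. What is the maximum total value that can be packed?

$148

Best value-per-unit is E at 37/4, and filling with it alone uses volume 4×4=16. No mix of the others beats 4×37 = 148.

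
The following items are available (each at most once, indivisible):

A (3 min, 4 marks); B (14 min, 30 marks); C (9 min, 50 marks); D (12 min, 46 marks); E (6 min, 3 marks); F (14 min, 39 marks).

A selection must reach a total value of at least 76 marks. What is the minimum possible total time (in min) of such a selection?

Subsets with value ≥ 76, sorted by total time:
- C+D: time 21, value 96
- C+F: time 23, value 89
- B+C: time 23, value 80
Minimum time: 21 min.

21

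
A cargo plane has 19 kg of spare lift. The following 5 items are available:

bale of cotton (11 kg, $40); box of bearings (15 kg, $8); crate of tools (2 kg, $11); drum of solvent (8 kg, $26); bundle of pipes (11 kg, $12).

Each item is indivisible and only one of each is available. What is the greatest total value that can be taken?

Check high-value combinations within 19 kg:
- bale of cotton+drum of solvent: weight 11+8=19, value 40+26=66
- bale of cotton+crate of tools: weight 11+2=13, value 40+11=51
- bale of cotton: weight 11, value 40
- drum of solvent+bundle of pipes: weight 8+11=19, value 26+12=38
- crate of tools+drum of solvent: weight 2+8=10, value 11+26=37
Best: $66.

$66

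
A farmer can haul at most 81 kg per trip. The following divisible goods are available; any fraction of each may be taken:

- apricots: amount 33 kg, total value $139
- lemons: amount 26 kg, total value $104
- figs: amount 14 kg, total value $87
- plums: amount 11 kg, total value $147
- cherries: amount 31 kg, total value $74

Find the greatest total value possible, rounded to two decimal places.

Take in order of value per unit:
- plums (147/11 per unit): all 11 → value 147, running total 147.00
- figs (87/14 per unit): all 14 → value 87, running total 234.00
- apricots (139/33 per unit): all 33 → value 139, running total 373.00
- lemons (104/26 per unit): 23 of 26 → value 23×104/26 = 92.0000, running total 465.00
Total 465.00.

465.00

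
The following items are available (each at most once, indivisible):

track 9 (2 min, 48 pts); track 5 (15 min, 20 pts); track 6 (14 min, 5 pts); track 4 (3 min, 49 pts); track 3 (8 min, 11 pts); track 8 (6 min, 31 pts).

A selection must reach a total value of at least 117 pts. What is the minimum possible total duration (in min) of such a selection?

Subsets with value ≥ 117, sorted by total duration:
- track 9+track 4+track 8: duration 11, value 128
- track 9+track 4+track 3+track 8: duration 19, value 139
- track 9+track 5+track 4: duration 20, value 117
- track 9+track 6+track 4+track 8: duration 25, value 133
Minimum duration: 11 min.

11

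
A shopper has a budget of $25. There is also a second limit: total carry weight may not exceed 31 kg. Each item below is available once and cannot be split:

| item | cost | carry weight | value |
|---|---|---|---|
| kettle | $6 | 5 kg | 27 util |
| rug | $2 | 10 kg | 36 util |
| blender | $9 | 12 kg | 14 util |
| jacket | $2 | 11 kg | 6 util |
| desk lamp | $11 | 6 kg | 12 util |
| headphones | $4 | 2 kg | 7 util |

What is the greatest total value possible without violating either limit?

84 util

Feasible sets respecting both limits:
- kettle+rug+blender+headphones: cost 21, carry weight 29, value 84
- kettle+rug+desk lamp+headphones: cost 23, carry weight 23, value 82
- kettle+rug+blender: cost 17, carry weight 27, value 77
- kettle+rug+jacket+headphones: cost 14, carry weight 28, value 76
Best: 84 util.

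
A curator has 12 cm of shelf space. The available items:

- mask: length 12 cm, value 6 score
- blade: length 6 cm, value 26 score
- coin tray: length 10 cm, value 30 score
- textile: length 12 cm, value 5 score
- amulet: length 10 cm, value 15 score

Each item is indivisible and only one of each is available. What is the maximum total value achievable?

Check high-value combinations within 12 cm:
- coin tray: length 10, value 30
- blade: length 6, value 26
- amulet: length 10, value 15
- mask: length 12, value 6
Best: 30 score.

30 score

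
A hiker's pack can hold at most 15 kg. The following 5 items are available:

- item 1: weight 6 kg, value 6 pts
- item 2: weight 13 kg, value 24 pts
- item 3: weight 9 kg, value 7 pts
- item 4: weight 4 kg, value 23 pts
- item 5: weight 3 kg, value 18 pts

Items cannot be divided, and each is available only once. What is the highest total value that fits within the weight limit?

47 pts

Check high-value combinations within 15 kg:
- item 1+item 4+item 5: weight 6+4+3=13, value 6+23+18=47
- item 4+item 5: weight 4+3=7, value 23+18=41
- item 3+item 4: weight 9+4=13, value 7+23=30
- item 1+item 4: weight 6+4=10, value 6+23=29
- item 3+item 5: weight 9+3=12, value 7+18=25
Best: 47 pts.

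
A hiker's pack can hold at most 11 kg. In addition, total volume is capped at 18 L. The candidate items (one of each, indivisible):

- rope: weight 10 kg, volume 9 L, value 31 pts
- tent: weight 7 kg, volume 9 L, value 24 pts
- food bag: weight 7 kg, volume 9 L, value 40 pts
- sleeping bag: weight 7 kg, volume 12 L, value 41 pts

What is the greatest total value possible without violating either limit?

Feasible sets respecting both limits:
- sleeping bag: weight 7, volume 12, value 41
- food bag: weight 7, volume 9, value 40
- rope: weight 10, volume 9, value 31
- tent: weight 7, volume 9, value 24
Best: 41 pts.

41 pts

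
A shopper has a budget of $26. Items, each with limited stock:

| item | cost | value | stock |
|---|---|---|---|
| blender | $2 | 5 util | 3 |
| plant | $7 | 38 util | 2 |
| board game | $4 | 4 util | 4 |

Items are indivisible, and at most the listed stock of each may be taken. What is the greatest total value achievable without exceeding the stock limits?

95 util

Best selections within cost 26 and stock limits:
- 3×blender + 2×plant + 1×board game: cost 24, value 95
- 2×blender + 2×plant + 2×board game: cost 26, value 94
Best: 95 util.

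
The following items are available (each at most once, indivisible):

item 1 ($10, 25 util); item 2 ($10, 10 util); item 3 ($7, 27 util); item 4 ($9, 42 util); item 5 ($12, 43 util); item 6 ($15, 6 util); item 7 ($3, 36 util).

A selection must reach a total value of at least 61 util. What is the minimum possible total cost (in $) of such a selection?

10

Subsets with value ≥ 61, sorted by total cost:
- item 3+item 7: cost 10, value 63
- item 4+item 7: cost 12, value 78
- item 1+item 7: cost 13, value 61
- item 5+item 7: cost 15, value 79
Minimum cost: 10 $.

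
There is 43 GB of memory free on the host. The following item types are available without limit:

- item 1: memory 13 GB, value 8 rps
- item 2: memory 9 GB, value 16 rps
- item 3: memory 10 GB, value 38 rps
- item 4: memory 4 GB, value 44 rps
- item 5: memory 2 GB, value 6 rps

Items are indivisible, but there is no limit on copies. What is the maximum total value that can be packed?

Best value-per-unit is item 4 at 44/4; filling with it alone gives 10×44 = 440.
Optimal mix: 10×item 4 + 1×item 5 → memory 42, value 446.

446 rps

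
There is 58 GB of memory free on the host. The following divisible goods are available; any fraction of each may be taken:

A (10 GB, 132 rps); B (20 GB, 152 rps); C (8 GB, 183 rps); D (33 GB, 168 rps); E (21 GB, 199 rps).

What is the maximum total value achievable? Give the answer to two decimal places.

Take in order of value per unit:
- C (183/8 per unit): all 8 → value 183, running total 183.00
- A (132/10 per unit): all 10 → value 132, running total 315.00
- E (199/21 per unit): all 21 → value 199, running total 514.00
- B (152/20 per unit): 19 of 20 → value 19×152/20 = 144.4000, running total 658.40
Total 658.40.

658.40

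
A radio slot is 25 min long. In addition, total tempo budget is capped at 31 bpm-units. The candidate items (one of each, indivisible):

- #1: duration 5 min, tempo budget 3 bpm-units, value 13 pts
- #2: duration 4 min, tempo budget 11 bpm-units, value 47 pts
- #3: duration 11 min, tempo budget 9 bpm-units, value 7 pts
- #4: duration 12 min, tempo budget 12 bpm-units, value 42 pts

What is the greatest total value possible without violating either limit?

Feasible sets respecting both limits:
- #1+#2+#4: duration 21, tempo budget 26, value 102
- #2+#4: duration 16, tempo budget 23, value 89
- #1+#2+#3: duration 20, tempo budget 23, value 67
- #1+#2: duration 9, tempo budget 14, value 60
Best: 102 pts.

102 pts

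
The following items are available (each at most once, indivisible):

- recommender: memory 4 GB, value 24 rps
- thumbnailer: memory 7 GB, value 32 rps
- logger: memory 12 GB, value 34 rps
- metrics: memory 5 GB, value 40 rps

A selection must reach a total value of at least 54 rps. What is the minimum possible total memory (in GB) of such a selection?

Subsets with value ≥ 54, sorted by total memory:
- recommender+metrics: memory 9, value 64
- recommender+thumbnailer: memory 11, value 56
- thumbnailer+metrics: memory 12, value 72
- recommender+thumbnailer+metrics: memory 16, value 96
Minimum memory: 9 GB.

9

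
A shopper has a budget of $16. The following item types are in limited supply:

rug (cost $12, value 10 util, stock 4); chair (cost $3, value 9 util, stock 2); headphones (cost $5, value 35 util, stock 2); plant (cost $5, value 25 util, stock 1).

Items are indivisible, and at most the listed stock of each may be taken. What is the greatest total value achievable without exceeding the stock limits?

Top feasible selections:
- 2×headphones + 1×plant: cost 15, value 95
- 2×chair + 2×headphones: cost 16, value 88
Best: 95 util.

95 util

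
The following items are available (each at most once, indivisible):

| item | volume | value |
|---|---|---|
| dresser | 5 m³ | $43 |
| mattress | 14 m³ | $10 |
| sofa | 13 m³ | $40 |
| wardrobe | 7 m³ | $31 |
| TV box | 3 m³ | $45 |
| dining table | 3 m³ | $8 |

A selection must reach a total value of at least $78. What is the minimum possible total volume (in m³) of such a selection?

Subsets with value ≥ 78, sorted by total volume:
- dresser+TV box: volume 8, value 88
- dresser+TV box+dining table: volume 11, value 96
- wardrobe+TV box+dining table: volume 13, value 84
Minimum volume: 8 m³.

8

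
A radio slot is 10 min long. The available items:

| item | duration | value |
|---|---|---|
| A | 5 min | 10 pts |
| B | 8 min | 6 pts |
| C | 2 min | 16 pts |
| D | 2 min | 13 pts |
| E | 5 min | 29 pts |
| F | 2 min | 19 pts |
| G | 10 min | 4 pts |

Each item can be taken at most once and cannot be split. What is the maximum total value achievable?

64 pts

Check high-value combinations within 10 min:
- C+E+F: duration 2+5+2=9, value 16+29+19=64
- D+E+F: duration 2+5+2=9, value 13+29+19=61
- C+D+E: duration 2+2+5=9, value 16+13+29=58
- C+D+F: duration 2+2+2=6, value 16+13+19=48
- E+F: duration 5+2=7, value 29+19=48
Best: 64 pts.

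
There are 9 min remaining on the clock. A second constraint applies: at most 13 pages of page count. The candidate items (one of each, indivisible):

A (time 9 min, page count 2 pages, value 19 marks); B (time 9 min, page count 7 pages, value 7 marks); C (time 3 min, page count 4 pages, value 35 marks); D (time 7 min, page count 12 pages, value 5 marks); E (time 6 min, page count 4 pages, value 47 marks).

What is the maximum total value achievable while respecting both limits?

Feasible sets respecting both limits:
- C+E: time 9, page count 8, value 82
- E: time 6, page count 4, value 47
- C: time 3, page count 4, value 35
- A: time 9, page count 2, value 19
Best: 82 marks.

82 marks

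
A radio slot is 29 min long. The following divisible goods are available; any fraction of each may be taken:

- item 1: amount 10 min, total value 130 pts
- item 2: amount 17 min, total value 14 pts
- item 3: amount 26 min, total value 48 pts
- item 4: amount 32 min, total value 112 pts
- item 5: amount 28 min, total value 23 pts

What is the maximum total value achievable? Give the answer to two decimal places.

196.50

Take in order of value per unit:
- item 1 (130/10 per unit): all 10 → value 130, running total 130.00
- item 4 (112/32 per unit): 19 of 32 → value 19×112/32 = 66.5000, running total 196.50
Total 196.50.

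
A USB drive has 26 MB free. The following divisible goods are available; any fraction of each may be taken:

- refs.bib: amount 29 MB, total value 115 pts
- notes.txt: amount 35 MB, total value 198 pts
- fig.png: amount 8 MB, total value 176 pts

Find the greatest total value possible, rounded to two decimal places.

Take in order of value per unit:
- fig.png (176/8 per unit): all 8 → value 176, running total 176.00
- notes.txt (198/35 per unit): 18 of 35 → value 18×198/35 = 101.8286, running total 277.83
Total 277.83.

277.83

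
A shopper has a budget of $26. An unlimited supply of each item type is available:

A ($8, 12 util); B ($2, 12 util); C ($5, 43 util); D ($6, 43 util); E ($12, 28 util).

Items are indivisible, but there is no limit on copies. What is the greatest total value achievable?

Best value-per-unit is C at 43/5, and filling with it alone uses cost 5×5=25. No mix of the others beats 5×43 = 215.

215 util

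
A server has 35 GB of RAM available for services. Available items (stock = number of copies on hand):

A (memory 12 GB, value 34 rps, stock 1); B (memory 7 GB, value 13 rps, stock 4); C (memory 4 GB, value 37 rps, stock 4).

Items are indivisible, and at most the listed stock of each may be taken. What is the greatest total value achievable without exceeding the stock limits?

195 rps

Best selections within memory 35 and stock limits:
- 1×A + 1×B + 4×C: memory 35, value 195
- 1×A + 4×C: memory 28, value 182
- 2×B + 4×C: memory 30, value 174
- 1×B + 4×C: memory 23, value 161
Best: 195 rps.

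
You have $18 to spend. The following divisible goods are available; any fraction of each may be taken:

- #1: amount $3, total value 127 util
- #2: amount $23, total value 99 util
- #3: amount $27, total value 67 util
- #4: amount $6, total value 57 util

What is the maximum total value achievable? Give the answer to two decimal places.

222.74

Take in order of value per unit:
- #1 (127/3 per unit): all 3 → value 127, running total 127.00
- #4 (57/6 per unit): all 6 → value 57, running total 184.00
- #2 (99/23 per unit): 9 of 23 → value 9×99/23 = 38.7391, running total 222.74
Total 222.74.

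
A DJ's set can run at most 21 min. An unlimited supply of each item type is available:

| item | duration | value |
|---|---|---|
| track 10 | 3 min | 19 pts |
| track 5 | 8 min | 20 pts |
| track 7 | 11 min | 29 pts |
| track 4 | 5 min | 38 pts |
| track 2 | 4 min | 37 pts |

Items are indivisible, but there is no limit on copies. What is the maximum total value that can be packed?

Best value-per-unit is track 2 at 37/4; filling with it alone gives 5×37 = 185.
Optimal mix: 1×track 4 + 4×track 2 → duration 21, value 186.

186 pts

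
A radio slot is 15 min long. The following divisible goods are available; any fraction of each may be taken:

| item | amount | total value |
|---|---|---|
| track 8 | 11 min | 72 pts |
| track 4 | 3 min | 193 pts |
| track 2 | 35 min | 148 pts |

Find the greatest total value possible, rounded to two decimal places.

269.23

Take in order of value per unit:
- track 4 (193/3 per unit): all 3 → value 193, running total 193.00
- track 8 (72/11 per unit): all 11 → value 72, running total 265.00
- track 2 (148/35 per unit): 1 of 35 → value 1×148/35 = 4.2286, running total 269.23
Total 269.23.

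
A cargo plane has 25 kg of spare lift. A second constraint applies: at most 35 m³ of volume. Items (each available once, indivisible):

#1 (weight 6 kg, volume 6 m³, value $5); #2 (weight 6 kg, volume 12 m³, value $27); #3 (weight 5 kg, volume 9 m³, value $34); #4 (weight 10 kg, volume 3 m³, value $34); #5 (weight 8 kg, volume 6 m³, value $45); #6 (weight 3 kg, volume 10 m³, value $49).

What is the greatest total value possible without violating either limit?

$144

Feasible sets respecting both limits:
- #2+#3+#4+#6: weight 24, volume 34, value 144
- #1+#3+#5+#6: weight 22, volume 31, value 133
- #3+#5+#6: weight 16, volume 25, value 128
Best: $144.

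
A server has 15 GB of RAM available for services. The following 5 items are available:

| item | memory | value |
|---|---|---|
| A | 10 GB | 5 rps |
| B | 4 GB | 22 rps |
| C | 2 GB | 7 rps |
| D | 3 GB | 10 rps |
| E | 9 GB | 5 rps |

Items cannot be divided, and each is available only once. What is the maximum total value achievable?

39 rps

Check high-value combinations within 15 GB:
- B+C+D: memory 4+2+3=9, value 22+7+10=39
- B+C+E: memory 4+2+9=15, value 22+7+5=34
- B+D: memory 4+3=7, value 22+10=32
- B+C: memory 4+2=6, value 22+7=29
- B+E: memory 4+9=13, value 22+5=27
Best: 39 rps.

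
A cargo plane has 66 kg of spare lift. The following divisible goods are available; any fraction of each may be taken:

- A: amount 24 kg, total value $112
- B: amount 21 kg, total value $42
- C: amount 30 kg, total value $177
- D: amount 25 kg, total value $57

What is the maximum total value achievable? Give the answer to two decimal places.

316.36

Take in order of value per unit:
- C (177/30 per unit): all 30 → value 177, running total 177.00
- A (112/24 per unit): all 24 → value 112, running total 289.00
- D (57/25 per unit): 12 of 25 → value 12×57/25 = 27.3600, running total 316.36
Total 316.36.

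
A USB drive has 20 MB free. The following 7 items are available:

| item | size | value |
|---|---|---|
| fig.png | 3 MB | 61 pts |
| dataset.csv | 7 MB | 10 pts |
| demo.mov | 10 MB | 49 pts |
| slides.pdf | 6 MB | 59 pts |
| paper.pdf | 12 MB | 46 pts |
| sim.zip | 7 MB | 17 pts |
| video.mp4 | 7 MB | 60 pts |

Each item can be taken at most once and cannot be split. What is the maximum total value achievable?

180 pts

Check high-value combinations within 20 MB:
- fig.png+slides.pdf+video.mp4: size 3+6+7=16, value 61+59+60=180
- fig.png+demo.mov+video.mp4: size 3+10+7=20, value 61+49+60=170
- fig.png+demo.mov+slides.pdf: size 3+10+6=19, value 61+49+59=169
Best: 180 pts.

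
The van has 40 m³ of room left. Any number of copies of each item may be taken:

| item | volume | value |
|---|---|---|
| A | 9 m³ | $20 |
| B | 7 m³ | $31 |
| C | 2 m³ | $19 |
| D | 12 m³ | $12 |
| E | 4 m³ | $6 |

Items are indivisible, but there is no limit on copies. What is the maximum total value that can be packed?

$380

Best value-per-unit is C at 19/2, and filling with it alone uses volume 20×2=40. No mix of the others beats 20×19 = 380.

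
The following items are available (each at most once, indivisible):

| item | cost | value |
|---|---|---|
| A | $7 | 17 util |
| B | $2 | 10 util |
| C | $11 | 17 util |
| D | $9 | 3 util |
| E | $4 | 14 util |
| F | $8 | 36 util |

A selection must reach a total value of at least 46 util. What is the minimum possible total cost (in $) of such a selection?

10

Subsets with value ≥ 46, sorted by total cost:
- B+F: cost 10, value 46
- E+F: cost 12, value 50
- B+E+F: cost 14, value 60
Minimum cost: 10 $.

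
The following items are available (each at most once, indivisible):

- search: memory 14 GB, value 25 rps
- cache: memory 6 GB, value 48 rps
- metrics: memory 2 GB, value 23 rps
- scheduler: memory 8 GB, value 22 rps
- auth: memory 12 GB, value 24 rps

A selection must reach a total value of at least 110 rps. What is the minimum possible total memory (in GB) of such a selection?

Subsets with value ≥ 110, sorted by total memory:
- cache+metrics+scheduler+auth: memory 28, value 117
- search+cache+metrics+scheduler: memory 30, value 118
Minimum memory: 28 GB.

28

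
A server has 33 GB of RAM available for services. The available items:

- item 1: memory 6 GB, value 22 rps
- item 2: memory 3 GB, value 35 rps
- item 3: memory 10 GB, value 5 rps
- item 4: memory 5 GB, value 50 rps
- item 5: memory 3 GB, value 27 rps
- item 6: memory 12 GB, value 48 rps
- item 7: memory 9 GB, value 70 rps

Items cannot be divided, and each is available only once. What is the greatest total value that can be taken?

230 rps

Check high-value combinations within 33 GB:
- item 2+item 4+item 5+item 6+item 7: memory 3+5+3+12+9=32, value 35+50+27+48+70=230
- item 1+item 2+item 4+item 5+item 7: memory 6+3+5+3+9=26, value 22+35+50+27+70=204
- item 2+item 4+item 6+item 7: memory 3+5+12+9=29, value 35+50+48+70=203
- item 1+item 2+item 5+item 6+item 7: memory 6+3+3+12+9=33, value 22+35+27+48+70=202
Best: 230 rps.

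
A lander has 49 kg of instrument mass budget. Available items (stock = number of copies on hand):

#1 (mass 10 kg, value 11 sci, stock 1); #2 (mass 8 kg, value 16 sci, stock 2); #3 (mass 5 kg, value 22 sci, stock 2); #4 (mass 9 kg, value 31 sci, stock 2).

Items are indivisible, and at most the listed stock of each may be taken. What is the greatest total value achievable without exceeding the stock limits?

138 sci

Top feasible selections:
- 2×#2 + 2×#3 + 2×#4: mass 44, value 138
- 1×#1 + 1×#2 + 2×#3 + 2×#4: mass 46, value 133
- 1×#1 + 2×#2 + 1×#3 + 2×#4: mass 49, value 127
Best: 138 sci.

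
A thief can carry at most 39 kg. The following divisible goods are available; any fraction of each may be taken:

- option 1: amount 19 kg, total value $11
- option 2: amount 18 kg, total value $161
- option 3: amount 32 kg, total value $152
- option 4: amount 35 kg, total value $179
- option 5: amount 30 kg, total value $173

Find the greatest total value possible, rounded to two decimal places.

Take in order of value per unit:
- option 2 (161/18 per unit): all 18 → value 161, running total 161.00
- option 5 (173/30 per unit): 21 of 30 → value 21×173/30 = 121.1000, running total 282.10
Total 282.10.

282.10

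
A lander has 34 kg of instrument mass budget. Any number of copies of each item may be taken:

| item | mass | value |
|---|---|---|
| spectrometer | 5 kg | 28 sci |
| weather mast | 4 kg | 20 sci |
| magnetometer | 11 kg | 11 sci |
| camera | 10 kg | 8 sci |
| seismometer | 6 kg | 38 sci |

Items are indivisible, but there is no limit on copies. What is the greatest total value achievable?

210 sci

Best value-per-unit is seismometer at 38/6; filling with it alone gives 5×38 = 190.
Optimal mix: 1×weather mast + 5×seismometer → mass 34, value 210.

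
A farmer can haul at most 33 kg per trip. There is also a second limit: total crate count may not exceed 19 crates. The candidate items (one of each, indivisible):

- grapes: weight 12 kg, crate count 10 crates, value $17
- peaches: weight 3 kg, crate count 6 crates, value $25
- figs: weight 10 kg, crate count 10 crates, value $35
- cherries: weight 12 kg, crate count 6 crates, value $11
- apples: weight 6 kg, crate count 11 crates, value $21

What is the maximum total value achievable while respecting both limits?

$60

Feasible sets respecting both limits:
- peaches+figs: weight 13, crate count 16, value 60
- figs+cherries: weight 22, crate count 16, value 46
- peaches+apples: weight 9, crate count 17, value 46
- grapes+peaches: weight 15, crate count 16, value 42
Best: $60.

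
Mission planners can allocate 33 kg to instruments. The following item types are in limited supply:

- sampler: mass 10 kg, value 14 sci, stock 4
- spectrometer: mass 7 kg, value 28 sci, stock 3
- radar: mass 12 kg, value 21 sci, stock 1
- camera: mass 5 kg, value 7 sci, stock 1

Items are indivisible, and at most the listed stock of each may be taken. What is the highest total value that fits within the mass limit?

Best selections within mass 33 and stock limits:
- 3×spectrometer + 1×radar: mass 33, value 105
- 1×sampler + 3×spectrometer: mass 31, value 98
- 3×spectrometer + 1×camera: mass 26, value 91
Best: 105 sci.

105 sci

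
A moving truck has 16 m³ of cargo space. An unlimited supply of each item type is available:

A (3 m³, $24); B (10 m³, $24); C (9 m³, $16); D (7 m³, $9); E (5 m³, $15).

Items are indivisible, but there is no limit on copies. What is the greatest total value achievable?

Best value-per-unit is A at 24/3, and filling with it alone uses volume 5×3=15. No mix of the others beats 5×24 = 120.

$120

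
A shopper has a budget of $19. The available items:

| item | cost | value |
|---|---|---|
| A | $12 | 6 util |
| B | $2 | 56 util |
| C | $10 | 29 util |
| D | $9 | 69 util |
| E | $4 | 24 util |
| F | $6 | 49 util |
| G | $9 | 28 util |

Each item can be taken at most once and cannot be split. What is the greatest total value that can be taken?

174 util

Check high-value combinations within $19:
- B+D+F: cost 2+9+6=17, value 56+69+49=174
- B+D+E: cost 2+9+4=15, value 56+69+24=149
- D+E+F: cost 9+4+6=19, value 69+24+49=142
- B+C+F: cost 2+10+6=18, value 56+29+49=134
- B+F+G: cost 2+6+9=17, value 56+49+28=133
Best: 174 util.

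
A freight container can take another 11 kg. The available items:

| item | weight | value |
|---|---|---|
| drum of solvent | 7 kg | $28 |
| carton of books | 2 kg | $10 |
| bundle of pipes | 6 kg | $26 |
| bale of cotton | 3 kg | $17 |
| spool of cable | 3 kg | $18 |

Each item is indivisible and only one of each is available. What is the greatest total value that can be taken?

$54

Check high-value combinations within 11 kg:
- carton of books+bundle of pipes+spool of cable: weight 2+6+3=11, value 10+26+18=54
- carton of books+bundle of pipes+bale of cotton: weight 2+6+3=11, value 10+26+17=53
- drum of solvent+spool of cable: weight 7+3=10, value 28+18=46
- carton of books+bale of cotton+spool of cable: weight 2+3+3=8, value 10+17+18=45
- drum of solvent+bale of cotton: weight 7+3=10, value 28+17=45
Best: $54.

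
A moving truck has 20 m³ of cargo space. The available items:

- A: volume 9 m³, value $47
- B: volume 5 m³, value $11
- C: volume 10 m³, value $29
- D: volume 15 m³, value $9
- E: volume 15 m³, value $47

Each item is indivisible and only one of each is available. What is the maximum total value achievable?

Check high-value combinations within 20 m³:
- A+C: volume 9+10=19, value 47+29=76
- A+B: volume 9+5=14, value 47+11=58
- B+E: volume 5+15=20, value 11+47=58
- A: volume 9, value 47
- E: volume 15, value 47
Best: $76.

$76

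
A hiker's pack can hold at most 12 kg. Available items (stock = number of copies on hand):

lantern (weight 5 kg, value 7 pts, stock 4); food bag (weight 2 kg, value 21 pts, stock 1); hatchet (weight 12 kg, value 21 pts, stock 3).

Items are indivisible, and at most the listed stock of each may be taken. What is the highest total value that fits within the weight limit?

Top feasible selections:
- 2×lantern + 1×food bag: weight 12, value 35
- 1×lantern + 1×food bag: weight 7, value 28
- 1×food bag: weight 2, value 21
- 1×hatchet: weight 12, value 21
Best: 35 pts.

35 pts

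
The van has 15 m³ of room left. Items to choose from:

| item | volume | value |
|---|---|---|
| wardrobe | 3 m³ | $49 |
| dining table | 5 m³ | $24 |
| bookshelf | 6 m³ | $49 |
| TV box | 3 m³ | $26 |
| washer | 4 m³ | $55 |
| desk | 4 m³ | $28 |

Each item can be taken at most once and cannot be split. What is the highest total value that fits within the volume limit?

Check high-value combinations within 15 m³:
- wardrobe+TV box+washer+desk: volume 3+3+4+4=14, value 49+26+55+28=158
- wardrobe+dining table+TV box+washer: volume 3+5+3+4=15, value 49+24+26+55=154
- wardrobe+bookshelf+washer: volume 3+6+4=13, value 49+49+55=153
Best: $158.

$158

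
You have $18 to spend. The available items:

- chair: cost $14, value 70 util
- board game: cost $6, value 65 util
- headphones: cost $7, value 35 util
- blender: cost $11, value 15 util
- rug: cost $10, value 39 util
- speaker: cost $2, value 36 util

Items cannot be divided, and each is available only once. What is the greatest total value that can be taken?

Check high-value combinations within $18:
- board game+rug+speaker: cost 6+10+2=18, value 65+39+36=140
- board game+headphones+speaker: cost 6+7+2=15, value 65+35+36=136
- chair+speaker: cost 14+2=16, value 70+36=106
Best: 140 util.

140 util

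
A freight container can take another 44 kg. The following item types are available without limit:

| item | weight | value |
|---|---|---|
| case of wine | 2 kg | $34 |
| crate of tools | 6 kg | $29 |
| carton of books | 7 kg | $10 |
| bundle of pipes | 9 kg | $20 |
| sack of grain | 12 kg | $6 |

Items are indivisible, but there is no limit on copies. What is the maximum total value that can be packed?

$748

Best value-per-unit is case of wine at 34/2, and filling with it alone uses weight 22×2=44. No mix of the others beats 22×34 = 748.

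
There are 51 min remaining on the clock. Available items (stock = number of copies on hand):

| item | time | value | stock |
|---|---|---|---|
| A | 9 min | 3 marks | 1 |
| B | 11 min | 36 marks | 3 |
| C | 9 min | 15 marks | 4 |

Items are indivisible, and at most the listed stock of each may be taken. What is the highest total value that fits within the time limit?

138 marks

Top feasible selections:
- 3×B + 2×C: time 51, value 138
- 1×A + 3×B + 1×C: time 51, value 126
- 3×B + 1×C: time 42, value 123
Best: 138 marks.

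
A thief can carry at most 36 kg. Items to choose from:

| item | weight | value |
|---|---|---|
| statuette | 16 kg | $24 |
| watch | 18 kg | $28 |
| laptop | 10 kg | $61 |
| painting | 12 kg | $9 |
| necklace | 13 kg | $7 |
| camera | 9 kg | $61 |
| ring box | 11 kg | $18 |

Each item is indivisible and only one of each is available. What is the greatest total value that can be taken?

Check high-value combinations within 36 kg:
- statuette+laptop+camera: weight 16+10+9=35, value 24+61+61=146
- laptop+camera+ring box: weight 10+9+11=30, value 61+61+18=140
- laptop+painting+camera: weight 10+12+9=31, value 61+9+61=131
- laptop+necklace+camera: weight 10+13+9=32, value 61+7+61=129
- laptop+camera: weight 10+9=19, value 61+61=122
Best: $146.

$146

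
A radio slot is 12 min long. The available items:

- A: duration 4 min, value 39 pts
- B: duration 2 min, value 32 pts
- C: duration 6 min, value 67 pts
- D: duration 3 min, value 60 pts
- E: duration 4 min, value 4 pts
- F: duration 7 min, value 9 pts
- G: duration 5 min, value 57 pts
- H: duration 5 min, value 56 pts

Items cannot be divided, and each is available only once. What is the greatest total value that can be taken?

159 pts

This is a 0/1 knapsack; check combinations near the capacity.
- B+C+D: duration 2+6+3=11, value 32+67+60=159
- A+D+G: duration 4+3+5=12, value 39+60+57=156
- A+D+H: duration 4+3+5=12, value 39+60+56=155
- B+D+G: duration 2+3+5=10, value 32+60+57=149
- B+D+H: duration 2+3+5=10, value 32+60+56=148
Best: 159 pts.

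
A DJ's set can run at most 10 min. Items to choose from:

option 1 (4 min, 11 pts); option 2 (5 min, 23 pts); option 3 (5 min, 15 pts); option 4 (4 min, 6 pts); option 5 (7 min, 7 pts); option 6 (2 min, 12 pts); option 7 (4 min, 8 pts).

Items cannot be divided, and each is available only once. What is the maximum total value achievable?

38 pts

This is a 0/1 knapsack; check combinations near the capacity.
- option 2+option 3: duration 5+5=10, value 23+15=38
- option 2+option 6: duration 5+2=7, value 23+12=35
- option 1+option 2: duration 4+5=9, value 11+23=34
- option 2+option 7: duration 5+4=9, value 23+8=31
- option 1+option 6+option 7: duration 4+2+4=10, value 11+12+8=31
Best: 38 pts.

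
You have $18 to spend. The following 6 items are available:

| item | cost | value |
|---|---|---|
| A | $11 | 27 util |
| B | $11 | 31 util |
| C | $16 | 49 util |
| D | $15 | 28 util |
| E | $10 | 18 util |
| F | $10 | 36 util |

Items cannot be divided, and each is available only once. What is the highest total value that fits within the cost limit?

49 util

Check high-value combinations within $18:
- C: cost 16, value 49
- F: cost 10, value 36
- B: cost 11, value 31
- D: cost 15, value 28
Best: 49 util.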